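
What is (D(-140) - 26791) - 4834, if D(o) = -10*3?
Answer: -31655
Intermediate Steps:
D(o) = -30
(D(-140) - 26791) - 4834 = (-30 - 26791) - 4834 = -26821 - 4834 = -31655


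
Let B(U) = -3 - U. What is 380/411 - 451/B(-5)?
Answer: -184601/822 ≈ -224.58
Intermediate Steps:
380/411 - 451/B(-5) = 380/411 - 451/(-3 - 1*(-5)) = 380*(1/411) - 451/(-3 + 5) = 380/411 - 451/2 = -184601/822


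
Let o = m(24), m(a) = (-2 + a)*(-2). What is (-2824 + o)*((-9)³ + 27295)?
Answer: -76191288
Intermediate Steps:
m(a) = 4 - 2*a
o = -44 (o = 4 - 2*24 = 4 - 48 = -44)
(-2824 + o)*((-9)³ + 27295) = (-2824 - 44)*((-9)³ + 27295) = -2868*(-729 + 27295) = -2868*26566 = -76191288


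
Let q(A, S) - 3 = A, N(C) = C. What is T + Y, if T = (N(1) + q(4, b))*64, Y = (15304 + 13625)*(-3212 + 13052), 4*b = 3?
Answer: 284661872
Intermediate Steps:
b = ¾ (b = (¼)*3 = ¾ ≈ 0.75000)
q(A, S) = 3 + A
Y = 284661360 (Y = 28929*9840 = 284661360)
T = 512 (T = (1 + (3 + 4))*64 = (1 + 7)*64 = 8*64 = 512)
T + Y = 512 + 284661360 = 284661872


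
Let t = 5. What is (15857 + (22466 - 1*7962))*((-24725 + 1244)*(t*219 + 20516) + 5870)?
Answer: -15406447199581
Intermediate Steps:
(15857 + (22466 - 1*7962))*((-24725 + 1244)*(t*219 + 20516) + 5870) = (15857 + (22466 - 1*7962))*((-24725 + 1244)*(5*219 + 20516) + 5870) = (15857 + (22466 - 7962))*(-23481*(1095 + 20516) + 5870) = (15857 + 14504)*(-23481*21611 + 5870) = 30361*(-507447891 + 5870) = 30361*(-507442021) = -15406447199581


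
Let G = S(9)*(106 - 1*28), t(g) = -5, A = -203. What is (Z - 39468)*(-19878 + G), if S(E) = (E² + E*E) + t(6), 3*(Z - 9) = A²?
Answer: 196315392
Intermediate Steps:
Z = 41236/3 (Z = 9 + (⅓)*(-203)² = 9 + (⅓)*41209 = 9 + 41209/3 = 41236/3 ≈ 13745.)
S(E) = -5 + 2*E² (S(E) = (E² + E*E) - 5 = (E² + E²) - 5 = 2*E² - 5 = -5 + 2*E²)
G = 12246 (G = (-5 + 2*9²)*(106 - 1*28) = (-5 + 2*81)*(106 - 28) = (-5 + 162)*78 = 157*78 = 12246)
(Z - 39468)*(-19878 + G) = (41236/3 - 39468)*(-19878 + 12246) = -77168/3*(-7632) = 196315392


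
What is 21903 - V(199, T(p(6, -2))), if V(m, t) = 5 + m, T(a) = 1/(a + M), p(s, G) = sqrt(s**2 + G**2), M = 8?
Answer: 21699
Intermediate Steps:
p(s, G) = sqrt(G**2 + s**2)
T(a) = 1/(8 + a) (T(a) = 1/(a + 8) = 1/(8 + a))
21903 - V(199, T(p(6, -2))) = 21903 - (5 + 199) = 21903 - 1*204 = 21903 - 204 = 21699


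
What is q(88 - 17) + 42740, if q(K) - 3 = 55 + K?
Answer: 42869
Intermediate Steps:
q(K) = 58 + K (q(K) = 3 + (55 + K) = 58 + K)
q(88 - 17) + 42740 = (58 + (88 - 17)) + 42740 = (58 + 71) + 42740 = 129 + 42740 = 42869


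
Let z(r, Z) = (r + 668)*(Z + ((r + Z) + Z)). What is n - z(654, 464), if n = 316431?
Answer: -2388381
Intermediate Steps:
z(r, Z) = (668 + r)*(r + 3*Z) (z(r, Z) = (668 + r)*(Z + ((Z + r) + Z)) = (668 + r)*(Z + (r + 2*Z)) = (668 + r)*(r + 3*Z))
n - z(654, 464) = 316431 - (654² + 668*654 + 2004*464 + 3*464*654) = 316431 - (427716 + 436872 + 929856 + 910368) = 316431 - 1*2704812 = 316431 - 2704812 = -2388381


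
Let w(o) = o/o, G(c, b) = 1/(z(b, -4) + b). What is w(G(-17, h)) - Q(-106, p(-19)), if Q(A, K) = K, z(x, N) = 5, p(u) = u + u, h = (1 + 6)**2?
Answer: 39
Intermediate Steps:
h = 49 (h = 7**2 = 49)
p(u) = 2*u
G(c, b) = 1/(5 + b)
w(o) = 1
w(G(-17, h)) - Q(-106, p(-19)) = 1 - 2*(-19) = 1 - 1*(-38) = 1 + 38 = 39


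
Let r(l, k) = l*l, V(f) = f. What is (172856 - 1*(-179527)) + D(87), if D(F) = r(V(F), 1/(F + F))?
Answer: 359952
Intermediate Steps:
r(l, k) = l²
D(F) = F²
(172856 - 1*(-179527)) + D(87) = (172856 - 1*(-179527)) + 87² = (172856 + 179527) + 7569 = 352383 + 7569 = 359952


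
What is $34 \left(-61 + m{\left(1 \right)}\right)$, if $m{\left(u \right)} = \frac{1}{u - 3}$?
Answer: $-2091$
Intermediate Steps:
$m{\left(u \right)} = \frac{1}{-3 + u}$
$34 \left(-61 + m{\left(1 \right)}\right) = 34 \left(-61 + \frac{1}{-3 + 1}\right) = 34 \left(-61 + \frac{1}{-2}\right) = 34 \left(-61 - \frac{1}{2}\right) = 34 \left(- \frac{123}{2}\right) = -2091$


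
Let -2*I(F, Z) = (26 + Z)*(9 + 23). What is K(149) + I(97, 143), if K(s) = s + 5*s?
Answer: -1810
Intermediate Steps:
I(F, Z) = -416 - 16*Z (I(F, Z) = -(26 + Z)*(9 + 23)/2 = -(26 + Z)*32/2 = -(832 + 32*Z)/2 = -416 - 16*Z)
K(s) = 6*s
K(149) + I(97, 143) = 6*149 + (-416 - 16*143) = 894 + (-416 - 2288) = 894 - 2704 = -1810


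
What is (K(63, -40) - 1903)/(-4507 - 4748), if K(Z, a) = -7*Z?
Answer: 2344/9255 ≈ 0.25327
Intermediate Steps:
(K(63, -40) - 1903)/(-4507 - 4748) = (-7*63 - 1903)/(-4507 - 4748) = (-441 - 1903)/(-9255) = -2344*(-1/9255) = 2344/9255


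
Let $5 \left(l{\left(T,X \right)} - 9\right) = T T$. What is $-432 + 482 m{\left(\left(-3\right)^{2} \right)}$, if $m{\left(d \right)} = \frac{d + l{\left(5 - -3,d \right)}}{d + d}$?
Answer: $\frac{17674}{45} \approx 392.76$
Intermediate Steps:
$l{\left(T,X \right)} = 9 + \frac{T^{2}}{5}$ ($l{\left(T,X \right)} = 9 + \frac{T T}{5} = 9 + \frac{T^{2}}{5}$)
$m{\left(d \right)} = \frac{\frac{109}{5} + d}{2 d}$ ($m{\left(d \right)} = \frac{d + \left(9 + \frac{\left(5 - -3\right)^{2}}{5}\right)}{d + d} = \frac{d + \left(9 + \frac{\left(5 + 3\right)^{2}}{5}\right)}{2 d} = \left(d + \left(9 + \frac{8^{2}}{5}\right)\right) \frac{1}{2 d} = \left(d + \left(9 + \frac{1}{5} \cdot 64\right)\right) \frac{1}{2 d} = \left(d + \left(9 + \frac{64}{5}\right)\right) \frac{1}{2 d} = \left(d + \frac{109}{5}\right) \frac{1}{2 d} = \left(\frac{109}{5} + d\right) \frac{1}{2 d} = \frac{\frac{109}{5} + d}{2 d}$)
$-432 + 482 m{\left(\left(-3\right)^{2} \right)} = -432 + 482 \frac{109 + 5 \left(-3\right)^{2}}{10 \left(-3\right)^{2}} = -432 + 482 \frac{109 + 5 \cdot 9}{10 \cdot 9} = -432 + 482 \cdot \frac{1}{10} \cdot \frac{1}{9} \left(109 + 45\right) = -432 + 482 \cdot \frac{1}{10} \cdot \frac{1}{9} \cdot 154 = -432 + 482 \cdot \frac{77}{45} = -432 + \frac{37114}{45} = \frac{17674}{45}$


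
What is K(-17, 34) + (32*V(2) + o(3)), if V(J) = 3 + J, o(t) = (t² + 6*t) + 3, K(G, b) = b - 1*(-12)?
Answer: 236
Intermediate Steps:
K(G, b) = 12 + b (K(G, b) = b + 12 = 12 + b)
o(t) = 3 + t² + 6*t
K(-17, 34) + (32*V(2) + o(3)) = (12 + 34) + (32*(3 + 2) + (3 + 3² + 6*3)) = 46 + (32*5 + (3 + 9 + 18)) = 46 + (160 + 30) = 46 + 190 = 236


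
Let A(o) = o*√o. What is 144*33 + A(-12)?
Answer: 4752 - 24*I*√3 ≈ 4752.0 - 41.569*I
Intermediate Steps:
A(o) = o^(3/2)
144*33 + A(-12) = 144*33 + (-12)^(3/2) = 4752 - 24*I*√3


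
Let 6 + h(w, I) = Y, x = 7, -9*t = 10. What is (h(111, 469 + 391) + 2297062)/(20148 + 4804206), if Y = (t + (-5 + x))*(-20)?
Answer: 10336672/21709593 ≈ 0.47613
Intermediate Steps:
t = -10/9 (t = -⅑*10 = -10/9 ≈ -1.1111)
Y = -160/9 (Y = (-10/9 + (-5 + 7))*(-20) = (-10/9 + 2)*(-20) = (8/9)*(-20) = -160/9 ≈ -17.778)
h(w, I) = -214/9 (h(w, I) = -6 - 160/9 = -214/9)
(h(111, 469 + 391) + 2297062)/(20148 + 4804206) = (-214/9 + 2297062)/(20148 + 4804206) = (20673344/9)/4824354 = (20673344/9)*(1/4824354) = 10336672/21709593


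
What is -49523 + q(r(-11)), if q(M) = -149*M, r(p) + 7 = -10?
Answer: -46990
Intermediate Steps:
r(p) = -17 (r(p) = -7 - 10 = -17)
-49523 + q(r(-11)) = -49523 - 149*(-17) = -49523 + 2533 = -46990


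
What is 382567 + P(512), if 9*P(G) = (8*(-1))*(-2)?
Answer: 3443119/9 ≈ 3.8257e+5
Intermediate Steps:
P(G) = 16/9 (P(G) = ((8*(-1))*(-2))/9 = (-8*(-2))/9 = (⅑)*16 = 16/9)
382567 + P(512) = 382567 + 16/9 = 3443119/9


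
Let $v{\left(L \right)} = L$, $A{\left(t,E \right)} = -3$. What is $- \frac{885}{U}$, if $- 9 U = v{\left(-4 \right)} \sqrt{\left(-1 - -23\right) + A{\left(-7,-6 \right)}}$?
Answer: $- \frac{7965 \sqrt{19}}{76} \approx -456.82$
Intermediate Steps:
$U = \frac{4 \sqrt{19}}{9}$ ($U = - \frac{\left(-4\right) \sqrt{\left(-1 - -23\right) - 3}}{9} = - \frac{\left(-4\right) \sqrt{\left(-1 + 23\right) - 3}}{9} = - \frac{\left(-4\right) \sqrt{22 - 3}}{9} = - \frac{\left(-4\right) \sqrt{19}}{9} = \frac{4 \sqrt{19}}{9} \approx 1.9373$)
$- \frac{885}{U} = - \frac{885}{\frac{4}{9} \sqrt{19}} = - 885 \frac{9 \sqrt{19}}{76} = - \frac{7965 \sqrt{19}}{76}$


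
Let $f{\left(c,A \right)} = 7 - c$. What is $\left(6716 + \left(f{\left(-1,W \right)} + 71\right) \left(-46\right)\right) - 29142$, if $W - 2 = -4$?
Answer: $-26060$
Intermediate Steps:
$W = -2$ ($W = 2 - 4 = -2$)
$\left(6716 + \left(f{\left(-1,W \right)} + 71\right) \left(-46\right)\right) - 29142 = \left(6716 + \left(\left(7 - -1\right) + 71\right) \left(-46\right)\right) - 29142 = \left(6716 + \left(\left(7 + 1\right) + 71\right) \left(-46\right)\right) - 29142 = \left(6716 + \left(8 + 71\right) \left(-46\right)\right) - 29142 = \left(6716 + 79 \left(-46\right)\right) - 29142 = \left(6716 - 3634\right) - 29142 = 3082 - 29142 = -26060$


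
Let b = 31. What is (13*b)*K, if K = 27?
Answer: 10881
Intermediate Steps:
(13*b)*K = (13*31)*27 = 403*27 = 10881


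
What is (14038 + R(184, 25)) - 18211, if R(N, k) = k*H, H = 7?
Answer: -3998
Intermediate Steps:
R(N, k) = 7*k (R(N, k) = k*7 = 7*k)
(14038 + R(184, 25)) - 18211 = (14038 + 7*25) - 18211 = (14038 + 175) - 18211 = 14213 - 18211 = -3998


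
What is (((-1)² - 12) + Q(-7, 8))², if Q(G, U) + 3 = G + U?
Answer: 169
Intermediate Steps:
Q(G, U) = -3 + G + U (Q(G, U) = -3 + (G + U) = -3 + G + U)
(((-1)² - 12) + Q(-7, 8))² = (((-1)² - 12) + (-3 - 7 + 8))² = ((1 - 12) - 2)² = (-11 - 2)² = (-13)² = 169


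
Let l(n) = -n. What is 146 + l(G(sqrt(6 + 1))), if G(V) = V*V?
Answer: 139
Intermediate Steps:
G(V) = V**2
146 + l(G(sqrt(6 + 1))) = 146 - (sqrt(6 + 1))**2 = 146 - (sqrt(7))**2 = 146 - 1*7 = 146 - 7 = 139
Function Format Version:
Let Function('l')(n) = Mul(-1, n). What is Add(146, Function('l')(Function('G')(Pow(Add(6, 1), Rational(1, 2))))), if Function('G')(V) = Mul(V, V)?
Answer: 139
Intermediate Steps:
Function('G')(V) = Pow(V, 2)
Add(146, Function('l')(Function('G')(Pow(Add(6, 1), Rational(1, 2))))) = Add(146, Mul(-1, Pow(Pow(Add(6, 1), Rational(1, 2)), 2))) = Add(146, Mul(-1, Pow(Pow(7, Rational(1, 2)), 2))) = Add(146, Mul(-1, 7)) = Add(146, -7) = 139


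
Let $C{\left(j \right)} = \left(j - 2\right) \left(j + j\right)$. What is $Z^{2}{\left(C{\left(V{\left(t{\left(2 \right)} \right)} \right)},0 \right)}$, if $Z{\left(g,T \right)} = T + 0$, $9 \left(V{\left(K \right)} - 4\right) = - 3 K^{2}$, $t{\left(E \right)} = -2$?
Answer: $0$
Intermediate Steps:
$V{\left(K \right)} = 4 - \frac{K^{2}}{3}$ ($V{\left(K \right)} = 4 + \frac{\left(-3\right) K^{2}}{9} = 4 - \frac{K^{2}}{3}$)
$C{\left(j \right)} = 2 j \left(-2 + j\right)$ ($C{\left(j \right)} = \left(-2 + j\right) 2 j = 2 j \left(-2 + j\right)$)
$Z{\left(g,T \right)} = T$
$Z^{2}{\left(C{\left(V{\left(t{\left(2 \right)} \right)} \right)},0 \right)} = 0^{2} = 0$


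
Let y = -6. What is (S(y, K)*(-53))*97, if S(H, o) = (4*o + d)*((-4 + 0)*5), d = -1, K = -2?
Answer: -925380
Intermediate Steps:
S(H, o) = 20 - 80*o (S(H, o) = (4*o - 1)*((-4 + 0)*5) = (-1 + 4*o)*(-4*5) = (-1 + 4*o)*(-20) = 20 - 80*o)
(S(y, K)*(-53))*97 = ((20 - 80*(-2))*(-53))*97 = ((20 + 160)*(-53))*97 = (180*(-53))*97 = -9540*97 = -925380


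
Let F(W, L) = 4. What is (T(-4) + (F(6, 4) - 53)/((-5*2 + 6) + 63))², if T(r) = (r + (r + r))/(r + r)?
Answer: 6241/13924 ≈ 0.44822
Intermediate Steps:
T(r) = 3/2 (T(r) = (r + 2*r)/((2*r)) = (3*r)*(1/(2*r)) = 3/2)
(T(-4) + (F(6, 4) - 53)/((-5*2 + 6) + 63))² = (3/2 + (4 - 53)/((-5*2 + 6) + 63))² = (3/2 - 49/((-10 + 6) + 63))² = (3/2 - 49/(-4 + 63))² = (3/2 - 49/59)² = (79/118)² = 6241/13924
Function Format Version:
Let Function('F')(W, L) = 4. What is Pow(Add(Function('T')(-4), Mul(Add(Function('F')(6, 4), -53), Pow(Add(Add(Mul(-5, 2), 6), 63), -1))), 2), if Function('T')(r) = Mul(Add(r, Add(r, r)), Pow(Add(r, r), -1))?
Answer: Rational(6241, 13924) ≈ 0.44822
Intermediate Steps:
Function('T')(r) = Rational(3, 2) (Function('T')(r) = Mul(Add(r, Mul(2, r)), Pow(Mul(2, r), -1)) = Mul(Mul(3, r), Mul(Rational(1, 2), Pow(r, -1))) = Rational(3, 2))
Pow(Add(Function('T')(-4), Mul(Add(Function('F')(6, 4), -53), Pow(Add(Add(Mul(-5, 2), 6), 63), -1))), 2) = Pow(Add(Rational(3, 2), Mul(Add(4, -53), Pow(Add(Add(Mul(-5, 2), 6), 63), -1))), 2) = Pow(Add(Rational(3, 2), Mul(-49, Pow(Add(Add(-10, 6), 63), -1))), 2) = Pow(Add(Rational(3, 2), Mul(-49, Pow(Add(-4, 63), -1))), 2) = Pow(Add(Rational(3, 2), Mul(-49, Pow(59, -1))), 2) = Pow(Add(Rational(3, 2), Mul(-49, Rational(1, 59))), 2) = Pow(Add(Rational(3, 2), Rational(-49, 59)), 2) = Pow(Rational(79, 118), 2) = Rational(6241, 13924)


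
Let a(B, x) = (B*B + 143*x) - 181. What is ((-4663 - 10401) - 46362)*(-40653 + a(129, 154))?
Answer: 133355846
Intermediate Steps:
a(B, x) = -181 + B² + 143*x (a(B, x) = (B² + 143*x) - 181 = -181 + B² + 143*x)
((-4663 - 10401) - 46362)*(-40653 + a(129, 154)) = ((-4663 - 10401) - 46362)*(-40653 + (-181 + 129² + 143*154)) = (-15064 - 46362)*(-40653 + (-181 + 16641 + 22022)) = -61426*(-40653 + 38482) = -61426*(-2171) = 133355846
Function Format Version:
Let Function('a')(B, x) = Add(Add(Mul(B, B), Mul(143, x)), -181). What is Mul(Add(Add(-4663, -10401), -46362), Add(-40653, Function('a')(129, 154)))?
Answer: 133355846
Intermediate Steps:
Function('a')(B, x) = Add(-181, Pow(B, 2), Mul(143, x)) (Function('a')(B, x) = Add(Add(Pow(B, 2), Mul(143, x)), -181) = Add(-181, Pow(B, 2), Mul(143, x)))
Mul(Add(Add(-4663, -10401), -46362), Add(-40653, Function('a')(129, 154))) = Mul(Add(Add(-4663, -10401), -46362), Add(-40653, Add(-181, Pow(129, 2), Mul(143, 154)))) = Mul(Add(-15064, -46362), Add(-40653, Add(-181, 16641, 22022))) = Mul(-61426, Add(-40653, 38482)) = Mul(-61426, -2171) = 133355846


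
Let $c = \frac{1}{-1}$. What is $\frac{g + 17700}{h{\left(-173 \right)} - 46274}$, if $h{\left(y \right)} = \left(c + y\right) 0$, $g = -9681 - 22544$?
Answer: $\frac{14525}{46274} \approx 0.31389$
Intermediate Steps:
$g = -32225$
$c = -1$
$h{\left(y \right)} = 0$ ($h{\left(y \right)} = \left(-1 + y\right) 0 = 0$)
$\frac{g + 17700}{h{\left(-173 \right)} - 46274} = \frac{-32225 + 17700}{0 - 46274} = - \frac{14525}{-46274} = \left(-14525\right) \left(- \frac{1}{46274}\right) = \frac{14525}{46274}$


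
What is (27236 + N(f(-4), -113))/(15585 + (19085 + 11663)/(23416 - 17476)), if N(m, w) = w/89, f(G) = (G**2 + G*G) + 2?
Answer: 3599478135/2060475668 ≈ 1.7469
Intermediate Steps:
f(G) = 2 + 2*G**2 (f(G) = (G**2 + G**2) + 2 = 2*G**2 + 2 = 2 + 2*G**2)
N(m, w) = w/89 (N(m, w) = w*(1/89) = w/89)
(27236 + N(f(-4), -113))/(15585 + (19085 + 11663)/(23416 - 17476)) = (27236 + (1/89)*(-113))/(15585 + (19085 + 11663)/(23416 - 17476)) = (27236 - 113/89)/(15585 + 30748/5940) = 2423891/(89*(15585 + 30748*(1/5940))) = 2423891/(89*(15585 + 7687/1485)) = 2423891/(89*(23151412/1485)) = (2423891/89)*(1485/23151412) = 3599478135/2060475668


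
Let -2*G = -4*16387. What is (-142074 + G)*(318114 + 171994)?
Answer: -53568804400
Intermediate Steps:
G = 32774 (G = -(-2)*16387 = -½*(-65548) = 32774)
(-142074 + G)*(318114 + 171994) = (-142074 + 32774)*(318114 + 171994) = -109300*490108 = -53568804400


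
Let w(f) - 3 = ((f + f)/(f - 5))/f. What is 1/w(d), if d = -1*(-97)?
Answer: 46/139 ≈ 0.33094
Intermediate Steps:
d = 97
w(f) = 3 + 2/(-5 + f) (w(f) = 3 + ((f + f)/(f - 5))/f = 3 + ((2*f)/(-5 + f))/f = 3 + (2*f/(-5 + f))/f = 3 + 2/(-5 + f))
1/w(d) = 1/((-13 + 3*97)/(-5 + 97)) = 1/((-13 + 291)/92) = 1/((1/92)*278) = 1/(139/46) = 46/139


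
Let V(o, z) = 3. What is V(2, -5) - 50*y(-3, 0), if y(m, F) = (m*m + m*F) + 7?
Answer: -797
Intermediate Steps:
y(m, F) = 7 + m² + F*m (y(m, F) = (m² + F*m) + 7 = 7 + m² + F*m)
V(2, -5) - 50*y(-3, 0) = 3 - 50*(7 + (-3)² + 0*(-3)) = 3 - 50*(7 + 9 + 0) = 3 - 50*16 = 3 - 800 = -797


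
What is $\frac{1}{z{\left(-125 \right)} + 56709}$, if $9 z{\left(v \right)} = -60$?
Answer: $\frac{3}{170107} \approx 1.7636 \cdot 10^{-5}$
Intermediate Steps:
$z{\left(v \right)} = - \frac{20}{3}$ ($z{\left(v \right)} = \frac{1}{9} \left(-60\right) = - \frac{20}{3}$)
$\frac{1}{z{\left(-125 \right)} + 56709} = \frac{1}{- \frac{20}{3} + 56709} = \frac{1}{\frac{170107}{3}} = \frac{3}{170107}$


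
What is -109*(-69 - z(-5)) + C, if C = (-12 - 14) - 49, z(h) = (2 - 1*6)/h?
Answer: 37666/5 ≈ 7533.2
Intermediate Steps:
z(h) = -4/h (z(h) = (2 - 6)/h = -4/h)
C = -75 (C = -26 - 49 = -75)
-109*(-69 - z(-5)) + C = -109*(-69 - (-4)/(-5)) - 75 = -109*(-69 - (-4)*(-1)/5) - 75 = -109*(-69 - 1*⅘) - 75 = -109*(-69 - ⅘) - 75 = -109*(-349/5) - 75 = 38041/5 - 75 = 37666/5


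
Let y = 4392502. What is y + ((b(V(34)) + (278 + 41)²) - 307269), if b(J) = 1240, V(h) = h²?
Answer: 4188234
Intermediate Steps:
y + ((b(V(34)) + (278 + 41)²) - 307269) = 4392502 + ((1240 + (278 + 41)²) - 307269) = 4392502 + ((1240 + 319²) - 307269) = 4392502 + ((1240 + 101761) - 307269) = 4392502 + (103001 - 307269) = 4392502 - 204268 = 4188234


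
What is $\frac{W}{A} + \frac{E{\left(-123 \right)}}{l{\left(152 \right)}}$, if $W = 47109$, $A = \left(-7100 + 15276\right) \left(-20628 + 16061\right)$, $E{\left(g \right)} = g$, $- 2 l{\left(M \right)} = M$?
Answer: $\frac{1147303533}{709456048} \approx 1.6172$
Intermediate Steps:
$l{\left(M \right)} = - \frac{M}{2}$
$A = -37339792$ ($A = 8176 \left(-4567\right) = -37339792$)
$\frac{W}{A} + \frac{E{\left(-123 \right)}}{l{\left(152 \right)}} = \frac{47109}{-37339792} - \frac{123}{\left(- \frac{1}{2}\right) 152} = 47109 \left(- \frac{1}{37339792}\right) - \frac{123}{-76} = - \frac{47109}{37339792} - - \frac{123}{76} = - \frac{47109}{37339792} + \frac{123}{76} = \frac{1147303533}{709456048}$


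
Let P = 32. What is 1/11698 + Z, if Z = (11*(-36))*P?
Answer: -148237055/11698 ≈ -12672.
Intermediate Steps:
Z = -12672 (Z = (11*(-36))*32 = -396*32 = -12672)
1/11698 + Z = 1/11698 - 12672 = -148237055/11698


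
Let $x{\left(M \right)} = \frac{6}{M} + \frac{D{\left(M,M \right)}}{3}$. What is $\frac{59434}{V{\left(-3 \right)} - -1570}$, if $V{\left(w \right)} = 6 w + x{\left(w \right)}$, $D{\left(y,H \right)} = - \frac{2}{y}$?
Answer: $\frac{267453}{6976} \approx 38.339$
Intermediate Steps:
$x{\left(M \right)} = \frac{16}{3 M}$ ($x{\left(M \right)} = \frac{6}{M} + \frac{\left(-2\right) \frac{1}{M}}{3} = \frac{6}{M} + - \frac{2}{M} \frac{1}{3} = \frac{6}{M} - \frac{2}{3 M} = \frac{16}{3 M}$)
$V{\left(w \right)} = 6 w + \frac{16}{3 w}$
$\frac{59434}{V{\left(-3 \right)} - -1570} = \frac{59434}{\left(6 \left(-3\right) + \frac{16}{3 \left(-3\right)}\right) - -1570} = \frac{59434}{\left(-18 + \frac{16}{3} \left(- \frac{1}{3}\right)\right) + 1570} = \frac{59434}{\left(-18 - \frac{16}{9}\right) + 1570} = \frac{59434}{- \frac{178}{9} + 1570} = \frac{59434}{\frac{13952}{9}} = 59434 \cdot \frac{9}{13952} = \frac{267453}{6976}$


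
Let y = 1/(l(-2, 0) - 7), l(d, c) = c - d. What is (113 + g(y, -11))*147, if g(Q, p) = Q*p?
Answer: 84672/5 ≈ 16934.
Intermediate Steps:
y = -1/5 (y = 1/((0 - 1*(-2)) - 7) = 1/((0 + 2) - 7) = 1/(2 - 7) = 1/(-5) = -1/5 ≈ -0.20000)
(113 + g(y, -11))*147 = (113 - 1/5*(-11))*147 = (113 + 11/5)*147 = (576/5)*147 = 84672/5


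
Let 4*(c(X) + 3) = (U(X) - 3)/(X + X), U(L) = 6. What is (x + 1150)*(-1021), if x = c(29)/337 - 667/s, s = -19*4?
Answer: -1757492647715/1485496 ≈ -1.1831e+6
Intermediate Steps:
s = -76
c(X) = -3 + 3/(8*X) (c(X) = -3 + ((6 - 3)/(X + X))/4 = -3 + (3/((2*X)))/4 = -3 + (3*(1/(2*X)))/4 = -3 + (3/(2*X))/4 = -3 + 3/(8*X))
x = 13024015/1485496 (x = (-3 + (3/8)/29)/337 - 667/(-76) = (-3 + (3/8)*(1/29))*(1/337) - 667*(-1/76) = (-3 + 3/232)*(1/337) + 667/76 = -693/232*1/337 + 667/76 = -693/78184 + 667/76 = 13024015/1485496 ≈ 8.7675)
(x + 1150)*(-1021) = (13024015/1485496 + 1150)*(-1021) = (1721344415/1485496)*(-1021) = -1757492647715/1485496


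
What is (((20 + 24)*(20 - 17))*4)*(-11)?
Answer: -5808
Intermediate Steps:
(((20 + 24)*(20 - 17))*4)*(-11) = ((44*3)*4)*(-11) = (132*4)*(-11) = 528*(-11) = -5808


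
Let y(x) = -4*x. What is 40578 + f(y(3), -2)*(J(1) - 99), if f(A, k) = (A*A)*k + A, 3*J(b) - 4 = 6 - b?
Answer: 69378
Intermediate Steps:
J(b) = 10/3 - b/3 (J(b) = 4/3 + (6 - b)/3 = 4/3 + (2 - b/3) = 10/3 - b/3)
f(A, k) = A + k*A² (f(A, k) = A²*k + A = k*A² + A = A + k*A²)
40578 + f(y(3), -2)*(J(1) - 99) = 40578 + ((-4*3)*(1 - 4*3*(-2)))*((10/3 - ⅓*1) - 99) = 40578 + (-12*(1 - 12*(-2)))*((10/3 - ⅓) - 99) = 40578 + (-12*(1 + 24))*(3 - 99) = 40578 - 12*25*(-96) = 40578 - 300*(-96) = 40578 + 28800 = 69378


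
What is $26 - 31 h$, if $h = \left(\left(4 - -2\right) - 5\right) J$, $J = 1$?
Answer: $-5$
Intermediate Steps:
$h = 1$ ($h = \left(\left(4 - -2\right) - 5\right) 1 = \left(\left(4 + 2\right) - 5\right) 1 = \left(6 - 5\right) 1 = 1 \cdot 1 = 1$)
$26 - 31 h = 26 - 31 = -5$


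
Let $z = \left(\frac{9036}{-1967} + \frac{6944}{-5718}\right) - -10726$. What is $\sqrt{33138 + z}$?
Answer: $\frac{2 \sqrt{346759015790566533}}{5623653} \approx 209.42$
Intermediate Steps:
$z = \frac{60286638730}{5623653}$ ($z = \left(9036 \left(- \frac{1}{1967}\right) + 6944 \left(- \frac{1}{5718}\right)\right) + 10726 = \left(- \frac{9036}{1967} - \frac{3472}{2859}\right) + 10726 = - \frac{32663348}{5623653} + 10726 = \frac{60286638730}{5623653} \approx 10720.0$)
$\sqrt{33138 + z} = \sqrt{33138 + \frac{60286638730}{5623653}} = \sqrt{\frac{246643251844}{5623653}} = \frac{2 \sqrt{346759015790566533}}{5623653}$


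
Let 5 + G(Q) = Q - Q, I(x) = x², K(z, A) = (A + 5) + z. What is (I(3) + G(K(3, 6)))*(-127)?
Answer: -508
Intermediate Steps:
K(z, A) = 5 + A + z (K(z, A) = (5 + A) + z = 5 + A + z)
G(Q) = -5 (G(Q) = -5 + (Q - Q) = -5 + 0 = -5)
(I(3) + G(K(3, 6)))*(-127) = (3² - 5)*(-127) = (9 - 5)*(-127) = 4*(-127) = -508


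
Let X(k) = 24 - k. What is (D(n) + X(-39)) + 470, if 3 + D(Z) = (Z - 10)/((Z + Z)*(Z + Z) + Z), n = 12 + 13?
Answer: 267653/505 ≈ 530.01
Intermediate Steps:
n = 25
D(Z) = -3 + (-10 + Z)/(Z + 4*Z²) (D(Z) = -3 + (Z - 10)/((Z + Z)*(Z + Z) + Z) = -3 + (-10 + Z)/((2*Z)*(2*Z) + Z) = -3 + (-10 + Z)/(4*Z² + Z) = -3 + (-10 + Z)/(Z + 4*Z²))
(D(n) + X(-39)) + 470 = (2*(-5 - 1*25 - 6*25²)/(25*(1 + 4*25)) + (24 - 1*(-39))) + 470 = (2*(1/25)*(-5 - 25 - 6*625)/(1 + 100) + (24 + 39)) + 470 = (2*(1/25)*(-5 - 25 - 3750)/101 + 63) + 470 = (2*(1/25)*(1/101)*(-3780) + 63) + 470 = (-1512/505 + 63) + 470 = 30303/505 + 470 = 267653/505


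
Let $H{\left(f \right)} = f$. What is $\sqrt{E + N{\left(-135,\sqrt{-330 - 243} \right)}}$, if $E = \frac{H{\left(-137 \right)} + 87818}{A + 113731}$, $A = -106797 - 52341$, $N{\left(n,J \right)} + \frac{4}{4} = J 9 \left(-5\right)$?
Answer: $\frac{\sqrt{-6043126816 - 92780804205 i \sqrt{573}}}{45407} \approx 23.176 - 23.239 i$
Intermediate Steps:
$N{\left(n,J \right)} = -1 - 45 J$ ($N{\left(n,J \right)} = -1 + J 9 \left(-5\right) = -1 + 9 J \left(-5\right) = -1 - 45 J$)
$A = -159138$ ($A = -106797 - 52341 = -159138$)
$E = - \frac{87681}{45407}$ ($E = \frac{-137 + 87818}{-159138 + 113731} = \frac{87681}{-45407} = 87681 \left(- \frac{1}{45407}\right) = - \frac{87681}{45407} \approx -1.931$)
$\sqrt{E + N{\left(-135,\sqrt{-330 - 243} \right)}} = \sqrt{- \frac{87681}{45407} - \left(1 + 45 \sqrt{-330 - 243}\right)} = \sqrt{- \frac{87681}{45407} - \left(1 + 45 \sqrt{-573}\right)} = \sqrt{- \frac{87681}{45407} - \left(1 + 45 i \sqrt{573}\right)} = \sqrt{- \frac{133088}{45407} - 45 i \sqrt{573}}$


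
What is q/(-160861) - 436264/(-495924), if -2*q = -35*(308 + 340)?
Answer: 16138521286/19943707641 ≈ 0.80920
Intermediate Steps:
q = 11340 (q = -(-35)*(308 + 340)/2 = -(-35)*648/2 = -½*(-22680) = 11340)
q/(-160861) - 436264/(-495924) = 11340/(-160861) - 436264/(-495924) = 11340*(-1/160861) - 436264*(-1/495924) = -11340/160861 + 109066/123981 = 16138521286/19943707641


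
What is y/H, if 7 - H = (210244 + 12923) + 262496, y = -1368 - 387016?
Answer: 48548/60707 ≈ 0.79971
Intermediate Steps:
y = -388384
H = -485656 (H = 7 - ((210244 + 12923) + 262496) = 7 - (223167 + 262496) = 7 - 1*485663 = 7 - 485663 = -485656)
y/H = -388384/(-485656) = -388384*(-1/485656) = 48548/60707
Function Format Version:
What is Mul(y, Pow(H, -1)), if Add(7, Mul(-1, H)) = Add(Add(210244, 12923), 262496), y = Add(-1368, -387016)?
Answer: Rational(48548, 60707) ≈ 0.79971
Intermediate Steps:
y = -388384
H = -485656 (H = Add(7, Mul(-1, Add(Add(210244, 12923), 262496))) = Add(7, Mul(-1, Add(223167, 262496))) = Add(7, Mul(-1, 485663)) = Add(7, -485663) = -485656)
Mul(y, Pow(H, -1)) = Mul(-388384, Pow(-485656, -1)) = Mul(-388384, Rational(-1, 485656)) = Rational(48548, 60707)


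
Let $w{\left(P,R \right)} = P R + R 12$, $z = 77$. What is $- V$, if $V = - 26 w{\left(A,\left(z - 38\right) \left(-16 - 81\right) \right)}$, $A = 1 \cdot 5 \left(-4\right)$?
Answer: $786864$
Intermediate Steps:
$A = -20$ ($A = 5 \left(-4\right) = -20$)
$w{\left(P,R \right)} = 12 R + P R$ ($w{\left(P,R \right)} = P R + 12 R = 12 R + P R$)
$V = -786864$ ($V = - 26 \left(77 - 38\right) \left(-16 - 81\right) \left(12 - 20\right) = - 26 \cdot 39 \left(-97\right) \left(-8\right) = - 26 \left(\left(-3783\right) \left(-8\right)\right) = \left(-26\right) 30264 = -786864$)
$- V = \left(-1\right) \left(-786864\right) = 786864$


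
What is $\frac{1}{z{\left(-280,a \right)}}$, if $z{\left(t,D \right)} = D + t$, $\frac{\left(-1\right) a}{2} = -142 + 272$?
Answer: $- \frac{1}{540} \approx -0.0018519$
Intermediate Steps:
$a = -260$ ($a = - 2 \left(-142 + 272\right) = \left(-2\right) 130 = -260$)
$\frac{1}{z{\left(-280,a \right)}} = \frac{1}{-260 - 280} = \frac{1}{-540} = - \frac{1}{540}$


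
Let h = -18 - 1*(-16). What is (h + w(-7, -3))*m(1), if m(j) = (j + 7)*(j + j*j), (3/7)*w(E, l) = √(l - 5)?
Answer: -32 + 224*I*√2/3 ≈ -32.0 + 105.59*I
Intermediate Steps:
w(E, l) = 7*√(-5 + l)/3 (w(E, l) = 7*√(l - 5)/3 = 7*√(-5 + l)/3)
m(j) = (7 + j)*(j + j²)
h = -2 (h = -18 + 16 = -2)
(h + w(-7, -3))*m(1) = (-2 + 7*√(-5 - 3)/3)*(1*(7 + 1² + 8*1)) = (-2 + 7*√(-8)/3)*(1*(7 + 1 + 8)) = (-2 + 7*(2*I*√2)/3)*(1*16) = (-2 + 14*I*√2/3)*16 = -32 + 224*I*√2/3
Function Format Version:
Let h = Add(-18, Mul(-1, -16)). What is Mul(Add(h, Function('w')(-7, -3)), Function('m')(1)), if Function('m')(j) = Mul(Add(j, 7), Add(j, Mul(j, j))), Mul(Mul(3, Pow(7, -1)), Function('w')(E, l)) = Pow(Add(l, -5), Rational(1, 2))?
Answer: Add(-32, Mul(Rational(224, 3), I, Pow(2, Rational(1, 2)))) ≈ Add(-32.000, Mul(105.59, I))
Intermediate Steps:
Function('w')(E, l) = Mul(Rational(7, 3), Pow(Add(-5, l), Rational(1, 2))) (Function('w')(E, l) = Mul(Rational(7, 3), Pow(Add(l, -5), Rational(1, 2))) = Mul(Rational(7, 3), Pow(Add(-5, l), Rational(1, 2))))
Function('m')(j) = Mul(Add(7, j), Add(j, Pow(j, 2)))
h = -2 (h = Add(-18, 16) = -2)
Mul(Add(h, Function('w')(-7, -3)), Function('m')(1)) = Mul(Add(-2, Mul(Rational(7, 3), Pow(Add(-5, -3), Rational(1, 2)))), Mul(1, Add(7, Pow(1, 2), Mul(8, 1)))) = Mul(Add(-2, Mul(Rational(7, 3), Pow(-8, Rational(1, 2)))), Mul(1, Add(7, 1, 8))) = Mul(Add(-2, Mul(Rational(7, 3), Mul(2, I, Pow(2, Rational(1, 2))))), Mul(1, 16)) = Mul(Add(-2, Mul(Rational(14, 3), I, Pow(2, Rational(1, 2)))), 16) = Add(-32, Mul(Rational(224, 3), I, Pow(2, Rational(1, 2))))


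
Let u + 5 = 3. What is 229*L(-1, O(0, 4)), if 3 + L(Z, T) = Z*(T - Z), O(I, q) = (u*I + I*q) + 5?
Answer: -2061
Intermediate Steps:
u = -2 (u = -5 + 3 = -2)
O(I, q) = 5 - 2*I + I*q (O(I, q) = (-2*I + I*q) + 5 = 5 - 2*I + I*q)
L(Z, T) = -3 + Z*(T - Z)
229*L(-1, O(0, 4)) = 229*(-3 - 1*(-1)² + (5 - 2*0 + 0*4)*(-1)) = 229*(-3 - 1*1 + (5 + 0 + 0)*(-1)) = 229*(-3 - 1 + 5*(-1)) = 229*(-3 - 1 - 5) = 229*(-9) = -2061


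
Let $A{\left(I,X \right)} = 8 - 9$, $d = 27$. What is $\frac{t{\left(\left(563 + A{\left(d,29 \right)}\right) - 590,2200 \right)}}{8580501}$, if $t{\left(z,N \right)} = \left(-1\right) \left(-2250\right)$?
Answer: $\frac{250}{953389} \approx 0.00026222$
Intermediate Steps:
$A{\left(I,X \right)} = -1$ ($A{\left(I,X \right)} = 8 - 9 = -1$)
$t{\left(z,N \right)} = 2250$
$\frac{t{\left(\left(563 + A{\left(d,29 \right)}\right) - 590,2200 \right)}}{8580501} = \frac{2250}{8580501} = 2250 \cdot \frac{1}{8580501} = \frac{250}{953389}$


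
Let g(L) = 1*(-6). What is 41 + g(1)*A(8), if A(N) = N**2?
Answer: -343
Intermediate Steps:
g(L) = -6
41 + g(1)*A(8) = 41 - 6*8**2 = 41 - 6*64 = 41 - 384 = -343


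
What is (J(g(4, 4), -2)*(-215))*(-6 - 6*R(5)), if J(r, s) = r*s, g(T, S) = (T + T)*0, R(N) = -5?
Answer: 0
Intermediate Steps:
g(T, S) = 0 (g(T, S) = (2*T)*0 = 0)
(J(g(4, 4), -2)*(-215))*(-6 - 6*R(5)) = ((0*(-2))*(-215))*(-6 - 6*(-5)) = (0*(-215))*(-6 + 30) = 0*24 = 0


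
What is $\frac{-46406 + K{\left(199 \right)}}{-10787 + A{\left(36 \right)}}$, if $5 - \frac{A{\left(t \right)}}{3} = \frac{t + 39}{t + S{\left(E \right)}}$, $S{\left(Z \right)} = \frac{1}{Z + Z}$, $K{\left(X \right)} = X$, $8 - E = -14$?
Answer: $\frac{14647619}{3416704} \approx 4.2871$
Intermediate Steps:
$E = 22$ ($E = 8 - -14 = 8 + 14 = 22$)
$S{\left(Z \right)} = \frac{1}{2 Z}$
$A{\left(t \right)} = 15 - \frac{3 \left(39 + t\right)}{\frac{1}{44} + t}$ ($A{\left(t \right)} = 15 - 3 \frac{t + 39}{t + \frac{1}{2 \cdot 22}} = 15 - 3 \frac{39 + t}{t + \frac{1}{2} \cdot \frac{1}{22}} = 15 - 3 \frac{39 + t}{t + \frac{1}{44}} = 15 - 3 \frac{39 + t}{\frac{1}{44} + t} = 15 - \frac{3 \left(39 + t\right)}{\frac{1}{44} + t}$)
$\frac{-46406 + K{\left(199 \right)}}{-10787 + A{\left(36 \right)}} = \frac{-46406 + 199}{-10787 + \frac{3 \left(-1711 + 176 \cdot 36\right)}{1 + 44 \cdot 36}} = - \frac{46207}{-10787 + \frac{3 \left(-1711 + 6336\right)}{1 + 1584}} = - \frac{46207}{-10787 + 3 \cdot \frac{1}{1585} \cdot 4625} = - \frac{46207}{-10787 + \frac{2775}{317}} = - \frac{46207}{- \frac{3416704}{317}} = \left(-46207\right) \left(- \frac{317}{3416704}\right) = \frac{14647619}{3416704}$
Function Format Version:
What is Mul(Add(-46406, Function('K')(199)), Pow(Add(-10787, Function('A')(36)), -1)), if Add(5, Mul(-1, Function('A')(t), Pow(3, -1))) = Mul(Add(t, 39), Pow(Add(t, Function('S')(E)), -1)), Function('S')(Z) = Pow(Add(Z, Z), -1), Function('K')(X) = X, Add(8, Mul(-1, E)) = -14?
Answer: Rational(14647619, 3416704) ≈ 4.2871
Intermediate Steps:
E = 22 (E = Add(8, Mul(-1, -14)) = Add(8, 14) = 22)
Function('S')(Z) = Mul(Rational(1, 2), Pow(Z, -1)) (Function('S')(Z) = Pow(Mul(2, Z), -1) = Mul(Rational(1, 2), Pow(Z, -1)))
Function('A')(t) = Add(15, Mul(-3, Pow(Add(Rational(1, 44), t), -1), Add(39, t))) (Function('A')(t) = Add(15, Mul(-3, Mul(Add(t, 39), Pow(Add(t, Mul(Rational(1, 2), Pow(22, -1))), -1)))) = Add(15, Mul(-3, Mul(Add(39, t), Pow(Add(t, Mul(Rational(1, 2), Rational(1, 22))), -1)))) = Add(15, Mul(-3, Mul(Add(39, t), Pow(Add(t, Rational(1, 44)), -1)))) = Add(15, Mul(-3, Mul(Add(39, t), Pow(Add(Rational(1, 44), t), -1)))) = Add(15, Mul(-3, Mul(Pow(Add(Rational(1, 44), t), -1), Add(39, t)))) = Add(15, Mul(-3, Pow(Add(Rational(1, 44), t), -1), Add(39, t))))
Mul(Add(-46406, Function('K')(199)), Pow(Add(-10787, Function('A')(36)), -1)) = Mul(Add(-46406, 199), Pow(Add(-10787, Mul(3, Pow(Add(1, Mul(44, 36)), -1), Add(-1711, Mul(176, 36)))), -1)) = Mul(-46207, Pow(Add(-10787, Mul(3, Pow(Add(1, 1584), -1), Add(-1711, 6336))), -1)) = Mul(-46207, Pow(Add(-10787, Mul(3, Pow(1585, -1), 4625)), -1)) = Mul(-46207, Pow(Add(-10787, Mul(3, Rational(1, 1585), 4625)), -1)) = Mul(-46207, Pow(Add(-10787, Rational(2775, 317)), -1)) = Mul(-46207, Pow(Rational(-3416704, 317), -1)) = Mul(-46207, Rational(-317, 3416704)) = Rational(14647619, 3416704)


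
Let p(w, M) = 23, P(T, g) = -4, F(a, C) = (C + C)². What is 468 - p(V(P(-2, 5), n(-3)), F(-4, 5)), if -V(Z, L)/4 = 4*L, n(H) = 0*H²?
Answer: 445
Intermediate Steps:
F(a, C) = 4*C² (F(a, C) = (2*C)² = 4*C²)
n(H) = 0
V(Z, L) = -16*L
468 - p(V(P(-2, 5), n(-3)), F(-4, 5)) = 468 - 1*23 = 468 - 23 = 445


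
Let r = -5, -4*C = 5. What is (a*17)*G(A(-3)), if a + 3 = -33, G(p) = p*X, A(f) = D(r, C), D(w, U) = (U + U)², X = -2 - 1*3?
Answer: 19125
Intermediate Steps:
C = -5/4 (C = -¼*5 = -5/4 ≈ -1.2500)
X = -5 (X = -2 - 3 = -5)
D(w, U) = 4*U² (D(w, U) = (2*U)² = 4*U²)
A(f) = 25/4 (A(f) = 4*(-5/4)² = 4*(25/16) = 25/4)
G(p) = -5*p (G(p) = p*(-5) = -5*p)
a = -36 (a = -3 - 33 = -36)
(a*17)*G(A(-3)) = (-36*17)*(-5*25/4) = -612*(-125/4) = 19125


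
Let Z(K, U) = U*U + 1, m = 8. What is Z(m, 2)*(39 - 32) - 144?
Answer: -109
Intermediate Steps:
Z(K, U) = 1 + U² (Z(K, U) = U² + 1 = 1 + U²)
Z(m, 2)*(39 - 32) - 144 = (1 + 2²)*(39 - 32) - 144 = (1 + 4)*7 - 144 = 5*7 - 144 = 35 - 144 = -109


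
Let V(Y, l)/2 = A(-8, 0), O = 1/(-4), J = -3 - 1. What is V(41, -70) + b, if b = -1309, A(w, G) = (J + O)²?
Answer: -10183/8 ≈ -1272.9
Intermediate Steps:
J = -4
O = -¼ ≈ -0.25000
A(w, G) = 289/16 (A(w, G) = (-4 - ¼)² = (-17/4)² = 289/16)
V(Y, l) = 289/8 (V(Y, l) = 2*(289/16) = 289/8)
V(41, -70) + b = 289/8 - 1309 = -10183/8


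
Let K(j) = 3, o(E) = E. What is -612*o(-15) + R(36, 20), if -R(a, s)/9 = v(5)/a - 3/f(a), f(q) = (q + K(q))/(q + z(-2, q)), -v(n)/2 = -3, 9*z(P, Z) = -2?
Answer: 239285/26 ≈ 9203.3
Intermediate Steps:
z(P, Z) = -2/9 (z(P, Z) = (⅑)*(-2) = -2/9)
v(n) = 6 (v(n) = -2*(-3) = 6)
f(q) = (3 + q)/(-2/9 + q) (f(q) = (q + 3)/(q - 2/9) = (3 + q)/(-2/9 + q))
R(a, s) = -54/a + 3*(-2 + 9*a)/(3 + a) (R(a, s) = -9*(6/a - 3*(-2 + 9*a)/(9*(3 + a))) = -9*(6/a - (-2 + 9*a)/(3*(3 + a))) = -54/a + 3*(-2 + 9*a)/(3 + a))
-612*o(-15) + R(36, 20) = -612*(-15) + 3*(-54 - 20*36 + 9*36²)/(36*(3 + 36)) = 9180 + 3*(1/36)*(-54 - 720 + 9*1296)/39 = 9180 + 3*(1/36)*(1/39)*(-54 - 720 + 11664) = 9180 + 3*(1/36)*(1/39)*10890 = 9180 + 605/26 = 239285/26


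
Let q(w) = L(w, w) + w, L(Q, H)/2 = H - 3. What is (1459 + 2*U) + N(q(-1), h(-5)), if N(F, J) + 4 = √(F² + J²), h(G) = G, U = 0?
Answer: 1455 + √106 ≈ 1465.3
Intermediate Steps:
L(Q, H) = -6 + 2*H (L(Q, H) = 2*(H - 3) = 2*(-3 + H) = -6 + 2*H)
q(w) = -6 + 3*w (q(w) = (-6 + 2*w) + w = -6 + 3*w)
N(F, J) = -4 + √(F² + J²)
(1459 + 2*U) + N(q(-1), h(-5)) = (1459 + 2*0) + (-4 + √((-6 + 3*(-1))² + (-5)²)) = (1459 + 0) + (-4 + √((-6 - 3)² + 25)) = 1459 + (-4 + √((-9)² + 25)) = 1459 + (-4 + √(81 + 25)) = 1459 + (-4 + √106) = 1455 + √106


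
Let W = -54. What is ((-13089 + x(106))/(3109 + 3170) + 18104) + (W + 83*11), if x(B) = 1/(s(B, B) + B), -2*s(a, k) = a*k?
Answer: 656234401055/34609848 ≈ 18961.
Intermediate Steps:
s(a, k) = -a*k/2
x(B) = 1/(B - B**2/2) (x(B) = 1/(-B*B/2 + B) = 1/(-B**2/2 + B) = 1/(B - B**2/2))
((-13089 + x(106))/(3109 + 3170) + 18104) + (W + 83*11) = ((-13089 + 2/(106*(2 - 1*106)))/(3109 + 3170) + 18104) + (-54 + 83*11) = ((-13089 + 2*(1/106)/(2 - 106))/6279 + 18104) + (-54 + 913) = ((-13089 + 2*(1/106)/(-104))*(1/6279) + 18104) + 859 = ((-13089 + 2*(1/106)*(-1/104))*(1/6279) + 18104) + 859 = ((-13089 - 1/5512)*(1/6279) + 18104) + 859 = (-72146569/5512*1/6279 + 18104) + 859 = (-72146569/34609848 + 18104) + 859 = 626504541623/34609848 + 859 = 656234401055/34609848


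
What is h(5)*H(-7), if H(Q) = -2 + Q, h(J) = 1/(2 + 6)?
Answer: -9/8 ≈ -1.1250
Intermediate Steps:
h(J) = ⅛ (h(J) = 1/8 = ⅛)
h(5)*H(-7) = (-2 - 7)/8 = (⅛)*(-9) = -9/8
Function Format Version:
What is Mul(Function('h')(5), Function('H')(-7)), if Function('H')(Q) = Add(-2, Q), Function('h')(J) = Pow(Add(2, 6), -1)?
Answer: Rational(-9, 8) ≈ -1.1250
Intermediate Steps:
Function('h')(J) = Rational(1, 8) (Function('h')(J) = Pow(8, -1) = Rational(1, 8))
Mul(Function('h')(5), Function('H')(-7)) = Mul(Rational(1, 8), Add(-2, -7)) = Mul(Rational(1, 8), -9) = Rational(-9, 8)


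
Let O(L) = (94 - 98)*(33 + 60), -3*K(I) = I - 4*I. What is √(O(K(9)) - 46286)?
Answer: I*√46658 ≈ 216.0*I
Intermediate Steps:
K(I) = I (K(I) = -(I - 4*I)/3 = -(-1)*I = I)
O(L) = -372 (O(L) = -4*93 = -372)
√(O(K(9)) - 46286) = √(-372 - 46286) = √(-46658) = I*√46658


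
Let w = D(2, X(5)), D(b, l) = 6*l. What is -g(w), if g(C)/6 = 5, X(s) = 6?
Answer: -30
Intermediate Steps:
w = 36 (w = 6*6 = 36)
g(C) = 30 (g(C) = 6*5 = 30)
-g(w) = -1*30 = -30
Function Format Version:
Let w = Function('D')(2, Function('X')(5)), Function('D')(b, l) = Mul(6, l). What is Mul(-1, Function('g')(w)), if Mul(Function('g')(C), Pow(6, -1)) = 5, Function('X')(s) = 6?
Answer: -30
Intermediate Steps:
w = 36 (w = Mul(6, 6) = 36)
Function('g')(C) = 30 (Function('g')(C) = Mul(6, 5) = 30)
Mul(-1, Function('g')(w)) = Mul(-1, 30) = -30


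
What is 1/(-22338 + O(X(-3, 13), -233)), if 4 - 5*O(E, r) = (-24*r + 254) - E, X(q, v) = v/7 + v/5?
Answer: -175/4113464 ≈ -4.2543e-5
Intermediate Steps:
X(q, v) = 12*v/35 (X(q, v) = v*(1/7) + v*(1/5) = v/7 + v/5 = 12*v/35)
O(E, r) = -50 + E/5 + 24*r/5 (O(E, r) = 4/5 - ((-24*r + 254) - E)/5 = 4/5 - ((254 - 24*r) - E)/5 = 4/5 - (254 - E - 24*r)/5 = 4/5 + (-254/5 + E/5 + 24*r/5) = -50 + E/5 + 24*r/5)
1/(-22338 + O(X(-3, 13), -233)) = 1/(-22338 + (-50 + ((12/35)*13)/5 + (24/5)*(-233))) = 1/(-22338 + (-50 + (1/5)*(156/35) - 5592/5)) = 1/(-22338 + (-50 + 156/175 - 5592/5)) = 1/(-22338 - 204314/175) = 1/(-4113464/175) = -175/4113464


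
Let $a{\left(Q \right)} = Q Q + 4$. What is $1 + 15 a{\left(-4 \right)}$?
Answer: $301$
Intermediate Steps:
$a{\left(Q \right)} = 4 + Q^{2}$ ($a{\left(Q \right)} = Q^{2} + 4 = 4 + Q^{2}$)
$1 + 15 a{\left(-4 \right)} = 1 + 15 \left(4 + \left(-4\right)^{2}\right) = 1 + 15 \left(4 + 16\right) = 1 + 15 \cdot 20 = 1 + 300 = 301$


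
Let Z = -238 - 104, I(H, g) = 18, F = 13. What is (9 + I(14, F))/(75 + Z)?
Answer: -9/89 ≈ -0.10112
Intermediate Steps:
Z = -342
(9 + I(14, F))/(75 + Z) = (9 + 18)/(75 - 342) = 27/(-267) = 27*(-1/267) = -9/89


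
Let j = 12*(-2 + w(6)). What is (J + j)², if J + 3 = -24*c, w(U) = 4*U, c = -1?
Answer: 81225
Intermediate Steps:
j = 264 (j = 12*(-2 + 4*6) = 12*(-2 + 24) = 12*22 = 264)
J = 21 (J = -3 - 24*(-1) = -3 + 24 = 21)
(J + j)² = (21 + 264)² = 285² = 81225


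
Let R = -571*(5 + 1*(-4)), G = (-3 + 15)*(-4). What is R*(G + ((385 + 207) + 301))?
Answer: -482495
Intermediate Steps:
G = -48 (G = 12*(-4) = -48)
R = -571 (R = -571*(5 - 4) = -571*1 = -571)
R*(G + ((385 + 207) + 301)) = -571*(-48 + ((385 + 207) + 301)) = -571*(-48 + (592 + 301)) = -571*(-48 + 893) = -571*845 = -482495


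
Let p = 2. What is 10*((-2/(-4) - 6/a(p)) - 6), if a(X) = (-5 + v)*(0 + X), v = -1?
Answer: -50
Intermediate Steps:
a(X) = -6*X (a(X) = (-5 - 1)*(0 + X) = -6*X)
10*((-2/(-4) - 6/a(p)) - 6) = 10*((-2/(-4) - 6/((-6*2))) - 6) = 10*((-2*(-¼) - 6/(-12)) - 6) = 10*((½ - 6*(-1/12)) - 6) = 10*((½ + ½) - 6) = 10*(1 - 6) = 10*(-5) = -50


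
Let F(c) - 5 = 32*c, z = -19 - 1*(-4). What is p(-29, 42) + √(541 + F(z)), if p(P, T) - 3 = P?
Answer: -26 + √66 ≈ -17.876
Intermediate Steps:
z = -15 (z = -19 + 4 = -15)
F(c) = 5 + 32*c
p(P, T) = 3 + P
p(-29, 42) + √(541 + F(z)) = (3 - 29) + √(541 + (5 + 32*(-15))) = -26 + √(541 + (5 - 480)) = -26 + √(541 - 475) = -26 + √66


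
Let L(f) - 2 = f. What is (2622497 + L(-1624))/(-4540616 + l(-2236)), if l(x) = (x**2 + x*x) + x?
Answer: 524175/1091308 ≈ 0.48032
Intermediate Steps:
L(f) = 2 + f
l(x) = x + 2*x**2 (l(x) = (x**2 + x**2) + x = 2*x**2 + x = x + 2*x**2)
(2622497 + L(-1624))/(-4540616 + l(-2236)) = (2622497 + (2 - 1624))/(-4540616 - 2236*(1 + 2*(-2236))) = (2622497 - 1622)/(-4540616 - 2236*(1 - 4472)) = 2620875/(-4540616 - 2236*(-4471)) = 2620875/(-4540616 + 9997156) = 2620875/5456540 = 2620875*(1/5456540) = 524175/1091308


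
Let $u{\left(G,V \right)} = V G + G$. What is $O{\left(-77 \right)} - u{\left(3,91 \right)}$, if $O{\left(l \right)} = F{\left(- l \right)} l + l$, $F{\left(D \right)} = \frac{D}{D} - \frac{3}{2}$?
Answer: $- \frac{629}{2} \approx -314.5$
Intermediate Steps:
$u{\left(G,V \right)} = G + G V$ ($u{\left(G,V \right)} = G V + G = G + G V$)
$F{\left(D \right)} = - \frac{1}{2}$ ($F{\left(D \right)} = 1 - \frac{3}{2} = - \frac{1}{2}$)
$O{\left(l \right)} = \frac{l}{2}$ ($O{\left(l \right)} = - \frac{l}{2} + l = \frac{l}{2}$)
$O{\left(-77 \right)} - u{\left(3,91 \right)} = \frac{1}{2} \left(-77\right) - 3 \left(1 + 91\right) = - \frac{77}{2} - 3 \cdot 92 = - \frac{77}{2} - 276 = - \frac{629}{2}$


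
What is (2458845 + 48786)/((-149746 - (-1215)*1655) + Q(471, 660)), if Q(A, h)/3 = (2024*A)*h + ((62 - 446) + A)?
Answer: 2507631/1889403260 ≈ 0.0013272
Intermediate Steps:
Q(A, h) = -1152 + 3*A + 6072*A*h (Q(A, h) = 3*((2024*A)*h + ((62 - 446) + A)) = 3*(2024*A*h + (-384 + A)) = 3*(-384 + A + 2024*A*h) = -1152 + 3*A + 6072*A*h)
(2458845 + 48786)/((-149746 - (-1215)*1655) + Q(471, 660)) = (2458845 + 48786)/((-149746 - (-1215)*1655) + (-1152 + 3*471 + 6072*471*660)) = 2507631/((-149746 - 1*(-2010825)) + (-1152 + 1413 + 1887541920)) = 2507631/((-149746 + 2010825) + 1887542181) = 2507631/(1861079 + 1887542181) = 2507631/1889403260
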